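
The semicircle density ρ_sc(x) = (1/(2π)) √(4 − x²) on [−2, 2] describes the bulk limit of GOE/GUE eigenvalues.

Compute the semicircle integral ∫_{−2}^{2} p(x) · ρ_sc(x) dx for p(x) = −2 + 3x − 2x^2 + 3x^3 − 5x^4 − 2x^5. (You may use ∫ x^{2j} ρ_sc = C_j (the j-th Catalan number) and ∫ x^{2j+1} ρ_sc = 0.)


Write p(x) = Σ a_i x^i, split into monomials and integrate each against ρ_sc separately.
Using ∫ x^{2j} ρ_sc = C_j = (1/(j+1)) C(2j, j) (Catalan numbers) and ∫ x^{2j+1} ρ_sc = 0 (odd monomials vanish by symmetry):
  i = 0 (even): a_0 · C_{0} = -2 · 1 = -2
  i = 1 (odd): ∫ x^1 ρ_sc = 0 (vanishes)
  i = 2 (even): a_2 · C_{1} = -2 · 1 = -2
  i = 3 (odd): ∫ x^3 ρ_sc = 0 (vanishes)
  i = 4 (even): a_4 · C_{2} = -5 · 2 = -10
  i = 5 (odd): ∫ x^5 ρ_sc = 0 (vanishes)

Summing the contributions: ∫_{−2}^{2} p(x) ρ_sc(x) dx = (-2) + (-2) + (-10) = -14.


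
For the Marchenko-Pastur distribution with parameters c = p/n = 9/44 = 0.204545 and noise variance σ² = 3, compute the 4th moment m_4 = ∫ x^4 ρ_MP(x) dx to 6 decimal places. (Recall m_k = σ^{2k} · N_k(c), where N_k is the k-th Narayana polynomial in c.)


E[X⁴] = σ⁸ (1 + 6c + 6c² + c³) (fourth MP moment). With σ² = 3 (so σ⁸ = 81) and c = 9/44 = 0.204545: E[X⁴] = 81 · (1 + 6·0.204545 + 6·(0.204545)² + (0.204545)³) = 81 · 2.486864.

So E[X^4] = 201.435962.


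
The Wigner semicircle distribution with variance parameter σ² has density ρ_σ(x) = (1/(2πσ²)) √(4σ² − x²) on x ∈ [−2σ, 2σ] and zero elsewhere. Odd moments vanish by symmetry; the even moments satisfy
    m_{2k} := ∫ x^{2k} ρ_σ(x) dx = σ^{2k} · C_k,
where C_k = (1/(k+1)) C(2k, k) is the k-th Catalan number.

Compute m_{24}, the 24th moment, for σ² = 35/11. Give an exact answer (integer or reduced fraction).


By the scaled semicircle moment identity, m_{2k} = σ^{2k} · C_k with k = 12.
C_12 = (1/(k+1)) · C(2k, k) = (1/13) · C(24, 12) = (1/13) · 2704156 = 208012.
σ^{2k} = (σ²)^k = (35/11)^12 = 3379220508056640625/3138428376721.

Therefore m_{24} = σ^{24} · C_12 = (3379220508056640625/3138428376721) · 208012 = 702918416321877929687500/3138428376721.


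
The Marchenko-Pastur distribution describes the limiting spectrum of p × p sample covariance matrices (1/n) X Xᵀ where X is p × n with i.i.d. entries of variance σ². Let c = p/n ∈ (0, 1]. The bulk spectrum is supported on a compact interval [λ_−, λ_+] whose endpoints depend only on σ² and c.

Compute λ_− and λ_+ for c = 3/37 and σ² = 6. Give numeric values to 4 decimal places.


c = 3/37 = 0.081081; √c = 0.284747.
λ_− = σ² (1 − √c)² = 6 · (1 − 0.284747)² = 6 · (0.715253)² = 3.069518.
λ_+ = σ² (1 + √c)² = 6 · (1 + 0.284747)² = 6 · (1.284747)² = 9.903455.

Rounded to 4 decimal places: λ_− ≈ 3.0695, λ_+ ≈ 9.9035.


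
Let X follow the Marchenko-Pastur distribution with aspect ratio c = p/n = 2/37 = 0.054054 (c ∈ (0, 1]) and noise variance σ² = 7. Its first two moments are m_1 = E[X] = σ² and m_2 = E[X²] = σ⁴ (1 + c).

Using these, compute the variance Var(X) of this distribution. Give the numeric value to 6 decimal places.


m_1 = E[X] = σ² = 7, so m_1² = 49.
m_2 = E[X²] = σ⁴ (1 + c) = 49 · (1 + 0.054054) = 49 · 1.054054 = 51.648649.
(Note m_2 − m_1² simplifies to c · σ⁴ = 0.054054 · 49.)

Var(X) = m_2 − m_1² = 51.648649 − 49 = 2.648649.


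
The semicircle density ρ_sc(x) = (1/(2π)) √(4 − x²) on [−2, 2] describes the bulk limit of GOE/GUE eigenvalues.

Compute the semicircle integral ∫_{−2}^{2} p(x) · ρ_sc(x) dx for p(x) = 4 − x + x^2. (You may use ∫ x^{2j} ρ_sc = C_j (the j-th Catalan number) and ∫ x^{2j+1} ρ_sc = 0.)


Write p(x) = Σ a_i x^i, split into monomials and integrate each against ρ_sc separately.
Using ∫ x^{2j} ρ_sc = C_j = (1/(j+1)) C(2j, j) (Catalan numbers) and ∫ x^{2j+1} ρ_sc = 0 (odd monomials vanish by symmetry):
  i = 0 (even): a_0 · C_{0} = 4 · 1 = 4
  i = 1 (odd): ∫ x^1 ρ_sc = 0 (vanishes)
  i = 2 (even): a_2 · C_{1} = 1 · 1 = 1

Summing the contributions: ∫_{−2}^{2} p(x) ρ_sc(x) dx = 4 + 1 = 5.


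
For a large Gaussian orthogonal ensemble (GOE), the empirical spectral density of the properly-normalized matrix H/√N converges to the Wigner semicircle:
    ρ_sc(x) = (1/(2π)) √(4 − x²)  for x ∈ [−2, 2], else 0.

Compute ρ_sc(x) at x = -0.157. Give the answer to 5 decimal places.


ρ_sc(x) = (1/(2π)) √(4 − x²). With x = -0.157:
  4 − x² = 4 − (-0.157)² = 4 − 0.024649 = 3.975351.
  √(4 − x²) = 1.993828.
  1/(2π) = 0.159155.
  ρ_sc(-0.157) = 0.159155 · 1.993828 = 0.317328.

Rounded to 5 decimal places: ρ_sc(-0.157) ≈ 0.31733.


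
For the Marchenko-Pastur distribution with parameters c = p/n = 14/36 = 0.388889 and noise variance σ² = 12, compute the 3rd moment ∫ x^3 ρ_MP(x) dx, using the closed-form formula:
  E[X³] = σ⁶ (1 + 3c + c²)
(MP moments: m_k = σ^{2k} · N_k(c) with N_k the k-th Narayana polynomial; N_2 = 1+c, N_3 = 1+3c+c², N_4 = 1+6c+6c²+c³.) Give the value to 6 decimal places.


E[X³] = σ⁶ (1 + 3c + c²) (third MP moment). With σ² = 12 (so σ⁶ = 1728) and c = 14/36 = 0.388889: E[X³] = 1728 · (1 + 3·0.388889 + (0.388889)²) = 1728 · 2.317901.

So E[X^3] = 4005.333333.


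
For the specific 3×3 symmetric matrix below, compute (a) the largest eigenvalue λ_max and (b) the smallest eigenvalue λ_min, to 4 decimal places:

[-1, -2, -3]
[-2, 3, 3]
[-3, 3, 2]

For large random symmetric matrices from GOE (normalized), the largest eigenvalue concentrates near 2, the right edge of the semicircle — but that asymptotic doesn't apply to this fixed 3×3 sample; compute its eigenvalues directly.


Since M is real symmetric, all three eigenvalues are real; they are the roots of det(λI − M) = λ³ − (tr M) λ² + s λ − det M, where s is the sum of the principal 2×2 minors.
tr M = -1 + 3 + 2 = 4.
s = ((-1)·3 − (-2)²) + ((-1)·2 − (-3)²) + (3·2 − 3²) = -7 + (-11) + (-3) = -21.
det M (expand along row 1) = (-1)·(-3) − (-2)·5 + (-3)·3 = 4.
Characteristic polynomial: λ³ − 4λ² − 21λ − 4 = 0.
Substitute λ = y + (tr M)/3 = y + 1.333333 to remove the quadratic term: y³ + p·y + q = 0 with p = s − (tr M)²/3 = -26.333333 and q = −2(tr M)³/27 + (tr M)·s/3 − det M = -36.740741.
Three real roots ⇒ use the trigonometric (Viète) form: r = 2√(−p/3) = 5.925463, φ = arccos(3q/(p·r)) = arccos(0.706384) = 0.786419 rad.
y_k = r·cos(φ/3 − 2πk/3) for k = 0, 1, 2 gives y = 5.723035, -1.531674, -4.191361.
λ_k = y_k + 1.333333 gives λ = 7.0564, -0.1983, -2.8580 (check: the sum is 4.0000 = tr M).

Hence λ_max = 7.0564 and λ_min = -2.8580.


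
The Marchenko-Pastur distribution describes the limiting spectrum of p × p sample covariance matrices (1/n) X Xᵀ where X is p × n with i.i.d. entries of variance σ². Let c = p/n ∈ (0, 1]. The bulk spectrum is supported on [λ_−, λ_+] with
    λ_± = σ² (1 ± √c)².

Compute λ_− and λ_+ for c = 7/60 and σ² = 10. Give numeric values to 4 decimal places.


c = 7/60 = 0.116667; √c = 0.341565.
λ_− = σ² (1 − √c)² = 10 · (1 − 0.341565)² = 10 · (0.658435)² = 4.335366.
λ_+ = σ² (1 + √c)² = 10 · (1 + 0.341565)² = 10 · (1.341565)² = 17.997967.

Rounded to 4 decimal places: λ_− ≈ 4.3354, λ_+ ≈ 17.9980.


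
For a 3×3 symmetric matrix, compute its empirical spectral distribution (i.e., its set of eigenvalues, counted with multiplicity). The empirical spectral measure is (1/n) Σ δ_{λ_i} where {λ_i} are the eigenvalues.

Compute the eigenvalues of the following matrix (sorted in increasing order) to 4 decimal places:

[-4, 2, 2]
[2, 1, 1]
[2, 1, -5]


Since M is real symmetric, all three eigenvalues are real; they are the roots of det(λI − M) = λ³ − (tr M) λ² + s λ − det M, where s is the sum of the principal 2×2 minors.
tr M = -4 + 1 + (-5) = -8.
s = ((-4)·1 − 2²) + ((-4)·(-5) − 2²) + (1·(-5) − 1²) = -8 + 16 + (-6) = 2.
det M (expand along row 1) = (-4)·(-6) − 2·(-12) + 2·0 = 48.
Characteristic polynomial: λ³ + 8λ² + 2λ − 48 = 0.
Substitute λ = y + (tr M)/3 = y − 2.666667 to remove the quadratic term: y³ + p·y + q = 0 with p = s − (tr M)²/3 = -19.333333 and q = −2(tr M)³/27 + (tr M)·s/3 − det M = -15.407407.
Three real roots ⇒ use the trigonometric (Viète) form: r = 2√(−p/3) = 5.077182, φ = arccos(3q/(p·r)) = arccos(0.470892) = 1.080495 rad.
y_k = r·cos(φ/3 − 2πk/3) for k = 0, 1, 2 gives y = 4.751424, -0.826095, -3.925329.
λ_k = y_k − 2.666667 gives λ = 2.0848, -3.4928, -6.5920 (check: the sum is -8.0000 = tr M).

Eigenvalues sorted in increasing order: [-6.5920, -3.4928, 2.0848].


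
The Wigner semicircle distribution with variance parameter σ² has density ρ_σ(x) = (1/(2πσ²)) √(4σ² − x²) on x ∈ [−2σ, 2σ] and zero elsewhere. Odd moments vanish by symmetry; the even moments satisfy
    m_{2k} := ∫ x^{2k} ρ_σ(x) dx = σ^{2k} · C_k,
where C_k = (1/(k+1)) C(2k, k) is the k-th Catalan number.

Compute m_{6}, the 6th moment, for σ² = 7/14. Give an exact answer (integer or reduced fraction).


By the scaled semicircle moment identity, m_{2k} = σ^{2k} · C_k with k = 3.
C_3 = (1/(k+1)) · C(2k, k) = (1/4) · C(6, 3) = (1/4) · 20 = 5.
σ^{2k} = (σ²)^k = (7/14)^3 = 1/8.

Therefore m_{6} = σ^{6} · C_3 = (1/8) · 5 = 5/8.


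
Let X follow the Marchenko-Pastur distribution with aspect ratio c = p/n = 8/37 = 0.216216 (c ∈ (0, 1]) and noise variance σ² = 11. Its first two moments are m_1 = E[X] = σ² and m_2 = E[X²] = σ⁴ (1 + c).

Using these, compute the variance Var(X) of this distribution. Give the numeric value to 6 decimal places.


m_1 = E[X] = σ² = 11, so m_1² = 121.
m_2 = E[X²] = σ⁴ (1 + c) = 121 · (1 + 0.216216) = 121 · 1.216216 = 147.162162.
(Note m_2 − m_1² simplifies to c · σ⁴ = 0.216216 · 121.)

Var(X) = m_2 − m_1² = 147.162162 − 121 = 26.162162.


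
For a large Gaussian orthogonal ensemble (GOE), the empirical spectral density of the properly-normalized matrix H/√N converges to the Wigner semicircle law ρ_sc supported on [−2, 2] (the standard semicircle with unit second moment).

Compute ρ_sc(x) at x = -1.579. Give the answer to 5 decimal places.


ρ_sc(x) = (1/(2π)) √(4 − x²). With x = -1.579:
  4 − x² = 4 − (-1.579)² = 4 − 2.493241 = 1.506759.
  √(4 − x²) = 1.227501.
  1/(2π) = 0.159155.
  ρ_sc(-1.579) = 0.159155 · 1.227501 = 0.195363.

Rounded to 5 decimal places: ρ_sc(-1.579) ≈ 0.19536.


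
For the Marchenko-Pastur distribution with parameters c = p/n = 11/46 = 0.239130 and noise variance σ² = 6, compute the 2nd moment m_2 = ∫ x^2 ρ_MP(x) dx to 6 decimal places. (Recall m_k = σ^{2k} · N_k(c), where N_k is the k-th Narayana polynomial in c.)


E[X²] = σ⁴ (1 + c) (second MP moment). With σ² = 6 (so σ⁴ = 36) and c = 11/46 = 0.239130: E[X²] = 36 · (1 + 0.239130) = 36 · 1.239130.

So E[X^2] = 44.608696.


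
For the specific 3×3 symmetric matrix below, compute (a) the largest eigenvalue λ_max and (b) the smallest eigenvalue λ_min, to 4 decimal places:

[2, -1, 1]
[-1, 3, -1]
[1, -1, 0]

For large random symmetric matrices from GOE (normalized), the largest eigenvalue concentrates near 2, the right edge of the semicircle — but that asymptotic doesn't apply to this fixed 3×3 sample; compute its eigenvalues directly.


Since M is real symmetric, all three eigenvalues are real; they are the roots of det(λI − M) = λ³ − (tr M) λ² + s λ − det M, where s is the sum of the principal 2×2 minors.
tr M = 2 + 3 + 0 = 5.
s = (2·3 − (-1)²) + (2·0 − 1²) + (3·0 − (-1)²) = 5 + (-1) + (-1) = 3.
det M (expand along row 1) = 2·(-1) − (-1)·1 + 1·(-2) = -3.
Characteristic polynomial: λ³ − 5λ² + 3λ + 3 = 0.
Substitute λ = y + (tr M)/3 = y + 1.666667 to remove the quadratic term: y³ + p·y + q = 0 with p = s − (tr M)²/3 = -5.333333 and q = −2(tr M)³/27 + (tr M)·s/3 − det M = -1.259259.
Three real roots ⇒ use the trigonometric (Viète) form: r = 2√(−p/3) = 2.666667, φ = arccos(3q/(p·r)) = arccos(0.265625) = 1.301944 rad.
y_k = r·cos(φ/3 − 2πk/3) for k = 0, 1, 2 gives y = 2.419464, -0.238660, -2.180804.
λ_k = y_k + 1.666667 gives λ = 4.0861, 1.4280, -0.5141 (check: the sum is 5.0000 = tr M).

Hence λ_max = 4.0861 and λ_min = -0.5141.


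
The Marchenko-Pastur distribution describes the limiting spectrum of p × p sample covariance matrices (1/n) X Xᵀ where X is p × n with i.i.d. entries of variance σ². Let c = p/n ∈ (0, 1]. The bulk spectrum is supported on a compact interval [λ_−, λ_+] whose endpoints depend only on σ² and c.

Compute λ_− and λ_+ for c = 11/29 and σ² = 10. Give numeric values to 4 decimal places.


c = 11/29 = 0.379310; √c = 0.615882.
λ_− = σ² (1 − √c)² = 10 · (1 − 0.615882)² = 10 · (0.384118)² = 1.475468.
λ_+ = σ² (1 + √c)² = 10 · (1 + 0.615882)² = 10 · (1.615882)² = 26.110739.

Rounded to 4 decimal places: λ_− ≈ 1.4755, λ_+ ≈ 26.1107.


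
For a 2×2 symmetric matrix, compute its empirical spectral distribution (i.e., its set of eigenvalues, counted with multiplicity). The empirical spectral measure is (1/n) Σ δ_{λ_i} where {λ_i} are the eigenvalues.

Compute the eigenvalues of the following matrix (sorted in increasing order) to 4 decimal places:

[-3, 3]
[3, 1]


Since M is real symmetric, both eigenvalues are real; they are the roots of det(λI − M) = λ² − (tr M) λ + det M.
tr M = -3 + 1 = -2.
det M = (-3)·1 − 3² = -3 − 9 = -12.
Characteristic polynomial: λ² + 2λ − 12 = 0.
Discriminant Δ = (tr M)² − 4·det M = 4 − (-48) = 52; √Δ = 7.211103.
λ = (tr M ± √Δ)/2 = (-2 ± 7.211103)/2, giving (tr M − √Δ)/2 = -4.6056 and (tr M + √Δ)/2 = 2.6056.

Eigenvalues sorted in increasing order: [-4.6056, 2.6056].


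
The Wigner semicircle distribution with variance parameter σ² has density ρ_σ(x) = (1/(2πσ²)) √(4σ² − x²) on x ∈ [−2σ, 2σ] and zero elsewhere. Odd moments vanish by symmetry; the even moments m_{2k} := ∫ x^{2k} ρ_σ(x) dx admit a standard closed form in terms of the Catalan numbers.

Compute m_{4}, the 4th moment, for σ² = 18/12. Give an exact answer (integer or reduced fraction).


By the scaled semicircle moment identity, m_{2k} = σ^{2k} · C_k with k = 2.
C_2 = (1/(k+1)) · C(2k, k) = (1/3) · C(4, 2) = (1/3) · 6 = 2.
σ^{2k} = (σ²)^k = (18/12)^2 = 9/4.

Therefore m_{4} = σ^{4} · C_2 = (9/4) · 2 = 9/2.


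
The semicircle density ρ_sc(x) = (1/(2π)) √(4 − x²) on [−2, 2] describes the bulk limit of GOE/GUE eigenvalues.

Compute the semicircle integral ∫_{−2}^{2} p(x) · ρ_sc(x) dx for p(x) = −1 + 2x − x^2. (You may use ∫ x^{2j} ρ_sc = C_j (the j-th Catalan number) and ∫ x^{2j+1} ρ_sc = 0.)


Write p(x) = Σ a_i x^i, split into monomials and integrate each against ρ_sc separately.
Using ∫ x^{2j} ρ_sc = C_j = (1/(j+1)) C(2j, j) (Catalan numbers) and ∫ x^{2j+1} ρ_sc = 0 (odd monomials vanish by symmetry):
  i = 0 (even): a_0 · C_{0} = -1 · 1 = -1
  i = 1 (odd): ∫ x^1 ρ_sc = 0 (vanishes)
  i = 2 (even): a_2 · C_{1} = -1 · 1 = -1

Summing the contributions: ∫_{−2}^{2} p(x) ρ_sc(x) dx = (-1) + (-1) = -2.


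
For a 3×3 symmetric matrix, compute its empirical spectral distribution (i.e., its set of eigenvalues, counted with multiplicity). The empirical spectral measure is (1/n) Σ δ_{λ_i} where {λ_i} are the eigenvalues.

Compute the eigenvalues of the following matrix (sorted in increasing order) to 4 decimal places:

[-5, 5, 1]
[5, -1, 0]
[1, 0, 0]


Since M is real symmetric, all three eigenvalues are real; they are the roots of det(λI − M) = λ³ − (tr M) λ² + s λ − det M, where s is the sum of the principal 2×2 minors.
tr M = -5 + (-1) + 0 = -6.
s = ((-5)·(-1) − 5²) + ((-5)·0 − 1²) + ((-1)·0 − 0²) = -20 + (-1) + 0 = -21.
det M (expand along row 1) = (-5)·0 − 5·0 + 1·1 = 1.
Characteristic polynomial: λ³ + 6λ² − 21λ − 1 = 0.
Substitute λ = y + (tr M)/3 = y − 2.000000 to remove the quadratic term: y³ + p·y + q = 0 with p = s − (tr M)²/3 = -33.000000 and q = −2(tr M)³/27 + (tr M)·s/3 − det M = 57.000000.
Three real roots ⇒ use the trigonometric (Viète) form: r = 2√(−p/3) = 6.633250, φ = arccos(3q/(p·r)) = arccos(-0.781188) = 2.467364 rad.
y_k = r·cos(φ/3 − 2πk/3) for k = 0, 1, 2 gives y = 4.513426, 1.953007, -6.466433.
λ_k = y_k − 2.000000 gives λ = 2.5134, -0.0470, -8.4664 (check: the sum is -6.0000 = tr M).

Eigenvalues sorted in increasing order: [-8.4664, -0.0470, 2.5134].


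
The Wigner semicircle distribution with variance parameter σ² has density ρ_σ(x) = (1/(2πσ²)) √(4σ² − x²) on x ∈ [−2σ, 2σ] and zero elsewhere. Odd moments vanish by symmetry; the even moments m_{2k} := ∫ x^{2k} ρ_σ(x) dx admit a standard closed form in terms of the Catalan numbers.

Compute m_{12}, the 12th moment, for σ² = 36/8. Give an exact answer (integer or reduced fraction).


By the scaled semicircle moment identity, m_{2k} = σ^{2k} · C_k with k = 6.
C_6 = (1/(k+1)) · C(2k, k) = (1/7) · C(12, 6) = (1/7) · 924 = 132.
σ^{2k} = (σ²)^k = (36/8)^6 = 531441/64.

Therefore m_{12} = σ^{12} · C_6 = (531441/64) · 132 = 17537553/16.


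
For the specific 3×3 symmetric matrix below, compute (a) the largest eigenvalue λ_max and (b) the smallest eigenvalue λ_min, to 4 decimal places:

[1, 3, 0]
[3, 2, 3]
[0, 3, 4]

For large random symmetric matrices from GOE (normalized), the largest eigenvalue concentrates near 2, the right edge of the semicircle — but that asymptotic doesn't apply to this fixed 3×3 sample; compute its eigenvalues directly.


Since M is real symmetric, all three eigenvalues are real; they are the roots of det(λI − M) = λ³ − (tr M) λ² + s λ − det M, where s is the sum of the principal 2×2 minors.
tr M = 1 + 2 + 4 = 7.
s = (1·2 − 3²) + (1·4 − 0²) + (2·4 − 3²) = -7 + 4 + (-1) = -4.
det M (expand along row 1) = 1·(-1) − 3·12 + 0·9 = -37.
Characteristic polynomial: λ³ − 7λ² − 4λ + 37 = 0.
Substitute λ = y + (tr M)/3 = y + 2.333333 to remove the quadratic term: y³ + p·y + q = 0 with p = s − (tr M)²/3 = -20.333333 and q = −2(tr M)³/27 + (tr M)·s/3 − det M = 2.259259.
Three real roots ⇒ use the trigonometric (Viète) form: r = 2√(−p/3) = 5.206833, φ = arccos(3q/(p·r)) = arccos(-0.064018) = 1.634859 rad.
y_k = r·cos(φ/3 − 2πk/3) for k = 0, 1, 2 gives y = 4.452632, 0.111179, -4.563811.
λ_k = y_k + 2.333333 gives λ = 6.7860, 2.4445, -2.2305 (check: the sum is 7.0000 = tr M).

Hence λ_max = 6.7860 and λ_min = -2.2305.


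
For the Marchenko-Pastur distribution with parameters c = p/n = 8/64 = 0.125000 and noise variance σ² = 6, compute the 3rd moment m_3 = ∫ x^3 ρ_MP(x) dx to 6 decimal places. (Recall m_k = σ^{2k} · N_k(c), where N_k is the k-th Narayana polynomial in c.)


E[X³] = σ⁶ (1 + 3c + c²) (third MP moment). With σ² = 6 (so σ⁶ = 216) and c = 8/64 = 0.125000: E[X³] = 216 · (1 + 3·0.125000 + (0.125000)²) = 216 · 1.390625.

So E[X^3] = 300.375000.


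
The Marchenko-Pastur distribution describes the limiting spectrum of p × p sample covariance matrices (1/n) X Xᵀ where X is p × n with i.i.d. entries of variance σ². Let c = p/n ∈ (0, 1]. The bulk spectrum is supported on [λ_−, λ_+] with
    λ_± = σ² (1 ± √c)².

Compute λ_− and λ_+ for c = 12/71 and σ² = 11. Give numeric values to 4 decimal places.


c = 12/71 = 0.169014; √c = 0.411113.
λ_− = σ² (1 − √c)² = 11 · (1 − 0.411113)² = 11 · (0.588887)² = 3.814664.
λ_+ = σ² (1 + √c)² = 11 · (1 + 0.411113)² = 11 · (1.411113)² = 21.903646.

Rounded to 4 decimal places: λ_− ≈ 3.8147, λ_+ ≈ 21.9036.


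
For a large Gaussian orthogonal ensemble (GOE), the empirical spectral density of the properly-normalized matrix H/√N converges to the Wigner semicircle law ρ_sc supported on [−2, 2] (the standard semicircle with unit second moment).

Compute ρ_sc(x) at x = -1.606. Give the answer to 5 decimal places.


ρ_sc(x) = (1/(2π)) √(4 − x²). With x = -1.606:
  4 − x² = 4 − (-1.606)² = 4 − 2.579236 = 1.420764.
  √(4 − x²) = 1.191958.
  1/(2π) = 0.159155.
  ρ_sc(-1.606) = 0.159155 · 1.191958 = 0.189706.

Rounded to 5 decimal places: ρ_sc(-1.606) ≈ 0.18971.


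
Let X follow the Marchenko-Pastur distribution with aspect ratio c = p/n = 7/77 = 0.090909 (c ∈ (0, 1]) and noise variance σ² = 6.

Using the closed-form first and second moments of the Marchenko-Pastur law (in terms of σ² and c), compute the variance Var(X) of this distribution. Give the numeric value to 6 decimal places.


Recall the MP moments m_1 = E[X] = σ² and m_2 = E[X²] = σ⁴ (1 + c).
m_1 = E[X] = σ² = 6, so m_1² = 36.
m_2 = E[X²] = σ⁴ (1 + c) = 36 · (1 + 0.090909) = 36 · 1.090909 = 39.272727.
(Note m_2 − m_1² simplifies to c · σ⁴ = 0.090909 · 36.)

Var(X) = m_2 − m_1² = 39.272727 − 36 = 3.272727.


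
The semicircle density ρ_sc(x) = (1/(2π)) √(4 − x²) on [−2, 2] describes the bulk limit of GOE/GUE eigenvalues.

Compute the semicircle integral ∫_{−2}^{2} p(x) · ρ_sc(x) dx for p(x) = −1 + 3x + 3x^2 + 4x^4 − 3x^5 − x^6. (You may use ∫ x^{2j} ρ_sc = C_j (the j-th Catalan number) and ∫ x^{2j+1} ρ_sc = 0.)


Write p(x) = Σ a_i x^i, split into monomials and integrate each against ρ_sc separately.
Using ∫ x^{2j} ρ_sc = C_j = (1/(j+1)) C(2j, j) (Catalan numbers) and ∫ x^{2j+1} ρ_sc = 0 (odd monomials vanish by symmetry):
  i = 0 (even): a_0 · C_{0} = -1 · 1 = -1
  i = 1 (odd): ∫ x^1 ρ_sc = 0 (vanishes)
  i = 2 (even): a_2 · C_{1} = 3 · 1 = 3
  i = 4 (even): a_4 · C_{2} = 4 · 2 = 8
  i = 5 (odd): ∫ x^5 ρ_sc = 0 (vanishes)
  i = 6 (even): a_6 · C_{3} = -1 · 5 = -5

Summing the contributions: ∫_{−2}^{2} p(x) ρ_sc(x) dx = (-1) + 3 + 8 + (-5) = 5.


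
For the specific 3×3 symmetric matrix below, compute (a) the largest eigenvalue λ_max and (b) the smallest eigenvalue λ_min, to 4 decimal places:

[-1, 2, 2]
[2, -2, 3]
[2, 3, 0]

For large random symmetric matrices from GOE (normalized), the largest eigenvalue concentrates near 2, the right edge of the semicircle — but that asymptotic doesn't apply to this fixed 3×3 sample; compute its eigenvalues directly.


Since M is real symmetric, all three eigenvalues are real; they are the roots of det(λI − M) = λ³ − (tr M) λ² + s λ − det M, where s is the sum of the principal 2×2 minors.
tr M = -1 + (-2) + 0 = -3.
s = ((-1)·(-2) − 2²) + ((-1)·0 − 2²) + ((-2)·0 − 3²) = -2 + (-4) + (-9) = -15.
det M (expand along row 1) = (-1)·(-9) − 2·(-6) + 2·10 = 41.
Characteristic polynomial: λ³ + 3λ² − 15λ − 41 = 0.
Substitute λ = y + (tr M)/3 = y − 1.000000 to remove the quadratic term: y³ + p·y + q = 0 with p = s − (tr M)²/3 = -18.000000 and q = −2(tr M)³/27 + (tr M)·s/3 − det M = -24.000000.
Three real roots ⇒ use the trigonometric (Viète) form: r = 2√(−p/3) = 4.898979, φ = arccos(3q/(p·r)) = arccos(0.816497) = 0.615480 rad.
y_k = r·cos(φ/3 − 2πk/3) for k = 0, 1, 2 gives y = 4.796240, -1.533794, -3.262447.
λ_k = y_k − 1.000000 gives λ = 3.7962, -2.5338, -4.2624 (check: the sum is -3.0000 = tr M).

Hence λ_max = 3.7962 and λ_min = -4.2624.


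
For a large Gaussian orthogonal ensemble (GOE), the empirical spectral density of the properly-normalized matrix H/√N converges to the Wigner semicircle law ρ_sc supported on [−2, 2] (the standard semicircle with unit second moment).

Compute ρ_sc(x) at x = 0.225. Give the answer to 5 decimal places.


ρ_sc(x) = (1/(2π)) √(4 − x²). With x = 0.225:
  4 − x² = 4 − (0.225)² = 4 − 0.050625 = 3.949375.
  √(4 − x²) = 1.987303.
  1/(2π) = 0.159155.
  ρ_sc(0.225) = 0.159155 · 1.987303 = 0.316289.

Rounded to 5 decimal places: ρ_sc(0.225) ≈ 0.31629.


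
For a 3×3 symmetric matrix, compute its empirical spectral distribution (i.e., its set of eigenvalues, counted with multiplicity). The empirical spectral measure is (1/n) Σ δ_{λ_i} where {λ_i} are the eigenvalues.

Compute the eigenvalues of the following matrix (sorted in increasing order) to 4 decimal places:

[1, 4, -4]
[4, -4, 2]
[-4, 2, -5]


Since M is real symmetric, all three eigenvalues are real; they are the roots of det(λI − M) = λ³ − (tr M) λ² + s λ − det M, where s is the sum of the principal 2×2 minors.
tr M = 1 + (-4) + (-5) = -8.
s = (1·(-4) − 4²) + (1·(-5) − (-4)²) + ((-4)·(-5) − 2²) = -20 + (-21) + 16 = -25.
det M (expand along row 1) = 1·16 − 4·(-12) + (-4)·(-8) = 96.
Characteristic polynomial: λ³ + 8λ² − 25λ − 96 = 0.
Substitute λ = y + (tr M)/3 = y − 2.666667 to remove the quadratic term: y³ + p·y + q = 0 with p = s − (tr M)²/3 = -46.333333 and q = −2(tr M)³/27 + (tr M)·s/3 − det M = 8.592593.
Three real roots ⇒ use the trigonometric (Viète) form: r = 2√(−p/3) = 7.859884, φ = arccos(3q/(p·r)) = arccos(-0.070784) = 1.641640 rad.
y_k = r·cos(φ/3 − 2πk/3) for k = 0, 1, 2 gives y = 6.712167, 0.185590, -6.897756.
λ_k = y_k − 2.666667 gives λ = 4.0455, -2.4811, -9.5644 (check: the sum is -8.0000 = tr M).

Eigenvalues sorted in increasing order: [-9.5644, -2.4811, 4.0455].


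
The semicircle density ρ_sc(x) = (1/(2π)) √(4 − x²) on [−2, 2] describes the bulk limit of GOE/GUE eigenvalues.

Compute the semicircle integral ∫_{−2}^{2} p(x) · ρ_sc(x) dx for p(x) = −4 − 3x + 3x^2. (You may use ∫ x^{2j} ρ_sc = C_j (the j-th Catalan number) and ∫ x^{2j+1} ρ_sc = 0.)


Write p(x) = Σ a_i x^i, split into monomials and integrate each against ρ_sc separately.
Using ∫ x^{2j} ρ_sc = C_j = (1/(j+1)) C(2j, j) (Catalan numbers) and ∫ x^{2j+1} ρ_sc = 0 (odd monomials vanish by symmetry):
  i = 0 (even): a_0 · C_{0} = -4 · 1 = -4
  i = 1 (odd): ∫ x^1 ρ_sc = 0 (vanishes)
  i = 2 (even): a_2 · C_{1} = 3 · 1 = 3

Summing the contributions: ∫_{−2}^{2} p(x) ρ_sc(x) dx = (-4) + 3 = -1.


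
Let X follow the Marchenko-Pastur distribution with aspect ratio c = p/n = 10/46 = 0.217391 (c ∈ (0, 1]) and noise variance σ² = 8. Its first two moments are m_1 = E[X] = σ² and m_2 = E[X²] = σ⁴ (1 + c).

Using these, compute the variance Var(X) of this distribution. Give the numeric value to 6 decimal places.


m_1 = E[X] = σ² = 8, so m_1² = 64.
m_2 = E[X²] = σ⁴ (1 + c) = 64 · (1 + 0.217391) = 64 · 1.217391 = 77.913043.
(Note m_2 − m_1² simplifies to c · σ⁴ = 0.217391 · 64.)

Var(X) = m_2 − m_1² = 77.913043 − 64 = 13.913043.


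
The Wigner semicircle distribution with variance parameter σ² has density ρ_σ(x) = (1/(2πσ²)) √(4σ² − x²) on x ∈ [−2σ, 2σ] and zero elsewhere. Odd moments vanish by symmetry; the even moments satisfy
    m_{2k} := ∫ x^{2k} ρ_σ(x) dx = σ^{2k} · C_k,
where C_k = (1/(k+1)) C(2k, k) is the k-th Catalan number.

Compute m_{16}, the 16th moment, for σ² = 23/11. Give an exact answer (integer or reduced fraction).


By the scaled semicircle moment identity, m_{2k} = σ^{2k} · C_k with k = 8.
C_8 = (1/(k+1)) · C(2k, k) = (1/9) · C(16, 8) = (1/9) · 12870 = 1430.
σ^{2k} = (σ²)^k = (23/11)^8 = 78310985281/214358881.

Therefore m_{16} = σ^{16} · C_8 = (78310985281/214358881) · 1430 = 10180428086530/19487171.


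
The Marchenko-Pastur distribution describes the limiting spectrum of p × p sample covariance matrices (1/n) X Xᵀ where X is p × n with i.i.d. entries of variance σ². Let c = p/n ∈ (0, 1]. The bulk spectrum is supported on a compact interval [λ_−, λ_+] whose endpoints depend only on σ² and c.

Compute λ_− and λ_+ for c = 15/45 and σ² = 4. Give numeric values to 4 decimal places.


c = 15/45 = 0.333333; √c = 0.577350.
λ_− = σ² (1 − √c)² = 4 · (1 − 0.577350)² = 4 · (0.422650)² = 0.714531.
λ_+ = σ² (1 + √c)² = 4 · (1 + 0.577350)² = 4 · (1.577350)² = 9.952135.

Rounded to 4 decimal places: λ_− ≈ 0.7145, λ_+ ≈ 9.9521.


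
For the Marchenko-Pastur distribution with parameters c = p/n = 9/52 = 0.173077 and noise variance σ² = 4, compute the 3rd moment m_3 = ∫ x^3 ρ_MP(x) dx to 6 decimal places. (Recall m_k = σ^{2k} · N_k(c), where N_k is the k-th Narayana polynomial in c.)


E[X³] = σ⁶ (1 + 3c + c²) (third MP moment). With σ² = 4 (so σ⁶ = 64) and c = 9/52 = 0.173077: E[X³] = 64 · (1 + 3·0.173077 + (0.173077)²) = 64 · 1.549186.

So E[X^3] = 99.147929.


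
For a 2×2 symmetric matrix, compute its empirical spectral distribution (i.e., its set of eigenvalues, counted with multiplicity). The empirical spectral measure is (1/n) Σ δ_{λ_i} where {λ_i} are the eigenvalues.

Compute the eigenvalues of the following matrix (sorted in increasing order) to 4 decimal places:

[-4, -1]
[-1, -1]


Since M is real symmetric, both eigenvalues are real; they are the roots of det(λI − M) = λ² − (tr M) λ + det M.
tr M = -4 + (-1) = -5.
det M = (-4)·(-1) − (-1)² = 4 − 1 = 3.
Characteristic polynomial: λ² + 5λ + 3 = 0.
Discriminant Δ = (tr M)² − 4·det M = 25 − 12 = 13; √Δ = 3.605551.
λ = (tr M ± √Δ)/2 = (-5 ± 3.605551)/2, giving (tr M − √Δ)/2 = -4.3028 and (tr M + √Δ)/2 = -0.6972.

Eigenvalues sorted in increasing order: [-4.3028, -0.6972].


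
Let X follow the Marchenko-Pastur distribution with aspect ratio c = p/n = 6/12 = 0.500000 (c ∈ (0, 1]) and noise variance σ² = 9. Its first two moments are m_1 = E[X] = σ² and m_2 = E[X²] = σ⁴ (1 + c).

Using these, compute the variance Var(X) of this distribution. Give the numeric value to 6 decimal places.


m_1 = E[X] = σ² = 9, so m_1² = 81.
m_2 = E[X²] = σ⁴ (1 + c) = 81 · (1 + 0.500000) = 81 · 1.500000 = 121.500000.
(Note m_2 − m_1² simplifies to c · σ⁴ = 0.500000 · 81.)

Var(X) = m_2 − m_1² = 121.500000 − 81 = 40.500000.


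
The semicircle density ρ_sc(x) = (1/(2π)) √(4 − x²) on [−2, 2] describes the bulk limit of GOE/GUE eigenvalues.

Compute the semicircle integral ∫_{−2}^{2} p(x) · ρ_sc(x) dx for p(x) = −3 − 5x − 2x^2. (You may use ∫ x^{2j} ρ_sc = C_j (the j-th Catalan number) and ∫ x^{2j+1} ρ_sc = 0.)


Write p(x) = Σ a_i x^i, split into monomials and integrate each against ρ_sc separately.
Using ∫ x^{2j} ρ_sc = C_j = (1/(j+1)) C(2j, j) (Catalan numbers) and ∫ x^{2j+1} ρ_sc = 0 (odd monomials vanish by symmetry):
  i = 0 (even): a_0 · C_{0} = -3 · 1 = -3
  i = 1 (odd): ∫ x^1 ρ_sc = 0 (vanishes)
  i = 2 (even): a_2 · C_{1} = -2 · 1 = -2

Summing the contributions: ∫_{−2}^{2} p(x) ρ_sc(x) dx = (-3) + (-2) = -5.


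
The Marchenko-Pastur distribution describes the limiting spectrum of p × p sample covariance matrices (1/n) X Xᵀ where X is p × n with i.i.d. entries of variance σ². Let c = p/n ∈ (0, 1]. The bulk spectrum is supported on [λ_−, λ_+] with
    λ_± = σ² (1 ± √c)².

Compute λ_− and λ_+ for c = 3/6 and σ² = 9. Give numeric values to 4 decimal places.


c = 3/6 = 0.500000; √c = 0.707107.
λ_− = σ² (1 − √c)² = 9 · (1 − 0.707107)² = 9 · (0.292893)² = 0.772078.
λ_+ = σ² (1 + √c)² = 9 · (1 + 0.707107)² = 9 · (1.707107)² = 26.227922.

Rounded to 4 decimal places: λ_− ≈ 0.7721, λ_+ ≈ 26.2279.


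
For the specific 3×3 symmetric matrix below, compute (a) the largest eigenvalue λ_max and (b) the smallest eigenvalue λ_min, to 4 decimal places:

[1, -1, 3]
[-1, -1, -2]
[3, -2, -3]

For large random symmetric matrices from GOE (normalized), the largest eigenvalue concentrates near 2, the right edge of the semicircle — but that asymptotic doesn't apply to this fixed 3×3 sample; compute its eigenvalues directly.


Since M is real symmetric, all three eigenvalues are real; they are the roots of det(λI − M) = λ³ − (tr M) λ² + s λ − det M, where s is the sum of the principal 2×2 minors.
tr M = 1 + (-1) + (-3) = -3.
s = (1·(-1) − (-1)²) + (1·(-3) − 3²) + ((-1)·(-3) − (-2)²) = -2 + (-12) + (-1) = -15.
det M (expand along row 1) = 1·(-1) − (-1)·9 + 3·5 = 23.
Characteristic polynomial: λ³ + 3λ² − 15λ − 23 = 0.
Substitute λ = y + (tr M)/3 = y − 1.000000 to remove the quadratic term: y³ + p·y + q = 0 with p = s − (tr M)²/3 = -18.000000 and q = −2(tr M)³/27 + (tr M)·s/3 − det M = -6.000000.
Three real roots ⇒ use the trigonometric (Viète) form: r = 2√(−p/3) = 4.898979, φ = arccos(3q/(p·r)) = arccos(0.204124) = 1.365227 rad.
y_k = r·cos(φ/3 − 2πk/3) for k = 0, 1, 2 gives y = 4.400399, -0.335430, -4.064969.
λ_k = y_k − 1.000000 gives λ = 3.4004, -1.3354, -5.0650 (check: the sum is -3.0000 = tr M).

Hence λ_max = 3.4004 and λ_min = -5.0650.


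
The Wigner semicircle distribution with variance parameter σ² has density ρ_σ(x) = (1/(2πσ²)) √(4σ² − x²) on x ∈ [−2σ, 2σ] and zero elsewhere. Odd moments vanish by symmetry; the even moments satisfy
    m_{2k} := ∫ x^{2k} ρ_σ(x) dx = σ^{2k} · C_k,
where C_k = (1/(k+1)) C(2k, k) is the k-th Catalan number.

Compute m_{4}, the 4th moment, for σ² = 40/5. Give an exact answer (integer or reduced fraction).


By the scaled semicircle moment identity, m_{2k} = σ^{2k} · C_k with k = 2.
C_2 = (1/(k+1)) · C(2k, k) = (1/3) · C(4, 2) = (1/3) · 6 = 2.
σ^{2k} = (σ²)^k = (40/5)^2 = 64.

Therefore m_{4} = σ^{4} · C_2 = 64 · 2 = 128.


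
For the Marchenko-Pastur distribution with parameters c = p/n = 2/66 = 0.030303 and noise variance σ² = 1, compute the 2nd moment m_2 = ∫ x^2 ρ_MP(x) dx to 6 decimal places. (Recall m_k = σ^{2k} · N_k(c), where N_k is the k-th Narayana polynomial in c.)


E[X²] = σ⁴ (1 + c) (second MP moment). With σ² = 1 (so σ⁴ = 1) and c = 2/66 = 0.030303: E[X²] = 1 · (1 + 0.030303) = 1 · 1.030303.

So E[X^2] = 1.030303.


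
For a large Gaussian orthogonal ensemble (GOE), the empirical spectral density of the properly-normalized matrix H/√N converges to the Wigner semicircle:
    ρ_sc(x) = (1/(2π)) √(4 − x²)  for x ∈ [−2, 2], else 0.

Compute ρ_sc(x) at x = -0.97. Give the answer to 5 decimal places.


ρ_sc(x) = (1/(2π)) √(4 − x²). With x = -0.97:
  4 − x² = 4 − (-0.97)² = 4 − 0.940900 = 3.059100.
  √(4 − x²) = 1.749028.
  1/(2π) = 0.159155.
  ρ_sc(-0.97) = 0.159155 · 1.749028 = 0.278366.

Rounded to 5 decimal places: ρ_sc(-0.97) ≈ 0.27837.


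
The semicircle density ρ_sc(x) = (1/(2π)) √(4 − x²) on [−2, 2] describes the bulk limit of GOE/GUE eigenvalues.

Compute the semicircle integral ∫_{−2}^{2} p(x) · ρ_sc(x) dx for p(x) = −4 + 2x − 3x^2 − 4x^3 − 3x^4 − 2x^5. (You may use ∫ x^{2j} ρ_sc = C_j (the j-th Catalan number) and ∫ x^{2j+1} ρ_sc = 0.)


Write p(x) = Σ a_i x^i, split into monomials and integrate each against ρ_sc separately.
Using ∫ x^{2j} ρ_sc = C_j = (1/(j+1)) C(2j, j) (Catalan numbers) and ∫ x^{2j+1} ρ_sc = 0 (odd monomials vanish by symmetry):
  i = 0 (even): a_0 · C_{0} = -4 · 1 = -4
  i = 1 (odd): ∫ x^1 ρ_sc = 0 (vanishes)
  i = 2 (even): a_2 · C_{1} = -3 · 1 = -3
  i = 3 (odd): ∫ x^3 ρ_sc = 0 (vanishes)
  i = 4 (even): a_4 · C_{2} = -3 · 2 = -6
  i = 5 (odd): ∫ x^5 ρ_sc = 0 (vanishes)

Summing the contributions: ∫_{−2}^{2} p(x) ρ_sc(x) dx = (-4) + (-3) + (-6) = -13.


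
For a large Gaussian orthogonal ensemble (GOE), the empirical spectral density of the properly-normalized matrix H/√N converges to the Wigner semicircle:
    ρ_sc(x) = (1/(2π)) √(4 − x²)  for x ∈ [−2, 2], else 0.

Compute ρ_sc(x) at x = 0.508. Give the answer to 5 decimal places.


ρ_sc(x) = (1/(2π)) √(4 − x²). With x = 0.508:
  4 − x² = 4 − (0.508)² = 4 − 0.258064 = 3.741936.
  √(4 − x²) = 1.934408.
  1/(2π) = 0.159155.
  ρ_sc(0.508) = 0.159155 · 1.934408 = 0.307871.

Rounded to 5 decimal places: ρ_sc(0.508) ≈ 0.30787.


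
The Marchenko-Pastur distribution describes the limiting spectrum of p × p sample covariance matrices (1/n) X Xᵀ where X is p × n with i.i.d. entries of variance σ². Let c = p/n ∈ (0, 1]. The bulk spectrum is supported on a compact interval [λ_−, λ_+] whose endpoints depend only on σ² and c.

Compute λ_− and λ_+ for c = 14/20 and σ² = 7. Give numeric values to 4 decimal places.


c = 14/20 = 0.700000; √c = 0.836660.
λ_− = σ² (1 − √c)² = 7 · (1 − 0.836660)² = 7 · (0.163340)² = 0.186760.
λ_+ = σ² (1 + √c)² = 7 · (1 + 0.836660)² = 7 · (1.836660)² = 23.613240.

Rounded to 4 decimal places: λ_− ≈ 0.1868, λ_+ ≈ 23.6132.


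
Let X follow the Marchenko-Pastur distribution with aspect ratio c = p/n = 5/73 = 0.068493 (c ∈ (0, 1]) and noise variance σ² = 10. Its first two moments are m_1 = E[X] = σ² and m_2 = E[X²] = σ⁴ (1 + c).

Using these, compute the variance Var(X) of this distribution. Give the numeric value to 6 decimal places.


m_1 = E[X] = σ² = 10, so m_1² = 100.
m_2 = E[X²] = σ⁴ (1 + c) = 100 · (1 + 0.068493) = 100 · 1.068493 = 106.849315.
(Note m_2 − m_1² simplifies to c · σ⁴ = 0.068493 · 100.)

Var(X) = m_2 − m_1² = 106.849315 − 100 = 6.849315.


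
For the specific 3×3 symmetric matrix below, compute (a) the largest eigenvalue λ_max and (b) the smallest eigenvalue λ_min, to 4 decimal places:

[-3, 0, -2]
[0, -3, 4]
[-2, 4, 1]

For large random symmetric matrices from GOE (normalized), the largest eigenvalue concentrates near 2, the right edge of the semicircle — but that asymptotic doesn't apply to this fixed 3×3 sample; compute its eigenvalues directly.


Since M is real symmetric, all three eigenvalues are real; they are the roots of det(λI − M) = λ³ − (tr M) λ² + s λ − det M, where s is the sum of the principal 2×2 minors.
tr M = -3 + (-3) + 1 = -5.
s = ((-3)·(-3) − 0²) + ((-3)·1 − (-2)²) + ((-3)·1 − 4²) = 9 + (-7) + (-19) = -17.
det M (expand along row 1) = (-3)·(-19) − 0·8 + (-2)·(-6) = 69.
Characteristic polynomial: λ³ + 5λ² − 17λ − 69 = 0.
Substitute λ = y + (tr M)/3 = y − 1.666667 to remove the quadratic term: y³ + p·y + q = 0 with p = s − (tr M)²/3 = -25.333333 and q = −2(tr M)³/27 + (tr M)·s/3 − det M = -31.407407.
Three real roots ⇒ use the trigonometric (Viète) form: r = 2√(−p/3) = 5.811865, φ = arccos(3q/(p·r)) = arccos(0.639949) = 0.876364 rad.
y_k = r·cos(φ/3 − 2πk/3) for k = 0, 1, 2 gives y = 5.565646, -1.333333, -4.232313.
λ_k = y_k − 1.666667 gives λ = 3.8990, -3.0000, -5.8990 (check: the sum is -5.0000 = tr M).

Hence λ_max = 3.8990 and λ_min = -5.8990.


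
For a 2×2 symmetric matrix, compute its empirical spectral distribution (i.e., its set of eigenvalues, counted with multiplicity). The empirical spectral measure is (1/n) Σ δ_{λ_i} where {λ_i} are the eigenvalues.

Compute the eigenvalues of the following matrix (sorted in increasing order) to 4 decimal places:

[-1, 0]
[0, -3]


Since M is real symmetric, both eigenvalues are real; they are the roots of det(λI − M) = λ² − (tr M) λ + det M.
tr M = -1 + (-3) = -4.
det M = (-1)·(-3) − 0² = 3 − 0 = 3.
Characteristic polynomial: λ² + 4λ + 3 = 0.
Discriminant Δ = (tr M)² − 4·det M = 16 − 12 = 4; √Δ = 2.000000.
λ = (tr M ± √Δ)/2 = (-4 ± 2.000000)/2, giving (tr M − √Δ)/2 = -3.0000 and (tr M + √Δ)/2 = -1.0000.

Eigenvalues sorted in increasing order: [-3.0000, -1.0000].


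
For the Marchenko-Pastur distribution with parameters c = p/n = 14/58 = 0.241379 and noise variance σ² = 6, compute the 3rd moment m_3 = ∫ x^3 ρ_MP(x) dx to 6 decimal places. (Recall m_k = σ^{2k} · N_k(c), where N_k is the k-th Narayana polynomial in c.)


E[X³] = σ⁶ (1 + 3c + c²) (third MP moment). With σ² = 6 (so σ⁶ = 216) and c = 14/58 = 0.241379: E[X³] = 216 · (1 + 3·0.241379 + (0.241379)²) = 216 · 1.782402.

So E[X^3] = 384.998811.


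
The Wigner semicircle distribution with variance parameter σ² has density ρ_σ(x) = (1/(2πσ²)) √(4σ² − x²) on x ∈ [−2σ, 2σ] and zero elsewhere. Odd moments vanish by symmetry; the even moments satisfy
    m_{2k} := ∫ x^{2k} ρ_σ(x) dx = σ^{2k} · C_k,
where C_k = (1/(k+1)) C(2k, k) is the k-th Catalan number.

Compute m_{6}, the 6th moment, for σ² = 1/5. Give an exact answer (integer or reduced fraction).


By the scaled semicircle moment identity, m_{2k} = σ^{2k} · C_k with k = 3.
C_3 = (1/(k+1)) · C(2k, k) = (1/4) · C(6, 3) = (1/4) · 20 = 5.
σ^{2k} = (σ²)^k = (1/5)^3 = 1/125.

Therefore m_{6} = σ^{6} · C_3 = (1/125) · 5 = 1/25.
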